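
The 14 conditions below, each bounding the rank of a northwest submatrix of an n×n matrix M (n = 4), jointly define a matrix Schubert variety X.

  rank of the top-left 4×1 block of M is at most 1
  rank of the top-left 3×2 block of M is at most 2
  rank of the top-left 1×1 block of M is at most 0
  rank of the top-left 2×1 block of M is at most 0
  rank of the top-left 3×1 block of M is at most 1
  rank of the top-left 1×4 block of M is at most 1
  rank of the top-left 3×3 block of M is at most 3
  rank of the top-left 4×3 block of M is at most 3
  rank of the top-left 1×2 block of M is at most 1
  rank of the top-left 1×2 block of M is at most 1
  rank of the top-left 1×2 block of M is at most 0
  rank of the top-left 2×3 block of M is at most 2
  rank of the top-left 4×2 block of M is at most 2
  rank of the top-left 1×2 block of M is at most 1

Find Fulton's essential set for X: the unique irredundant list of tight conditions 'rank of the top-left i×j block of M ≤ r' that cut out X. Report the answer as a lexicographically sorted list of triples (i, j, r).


Rank table r_w(4×4) implied by the 14 constraints:

  R[1]: 0, 0, 1, 1
  R[2]: 0, 1, 2, 2
  R[3]: 1, 2, 3, 3
  R[4]: 1, 2, 3, 4

so w = (3, 2, 1, 4).

|D(w)|=3, |Ess(w)|=2:

[(1, 2, 0), (2, 1, 0)]


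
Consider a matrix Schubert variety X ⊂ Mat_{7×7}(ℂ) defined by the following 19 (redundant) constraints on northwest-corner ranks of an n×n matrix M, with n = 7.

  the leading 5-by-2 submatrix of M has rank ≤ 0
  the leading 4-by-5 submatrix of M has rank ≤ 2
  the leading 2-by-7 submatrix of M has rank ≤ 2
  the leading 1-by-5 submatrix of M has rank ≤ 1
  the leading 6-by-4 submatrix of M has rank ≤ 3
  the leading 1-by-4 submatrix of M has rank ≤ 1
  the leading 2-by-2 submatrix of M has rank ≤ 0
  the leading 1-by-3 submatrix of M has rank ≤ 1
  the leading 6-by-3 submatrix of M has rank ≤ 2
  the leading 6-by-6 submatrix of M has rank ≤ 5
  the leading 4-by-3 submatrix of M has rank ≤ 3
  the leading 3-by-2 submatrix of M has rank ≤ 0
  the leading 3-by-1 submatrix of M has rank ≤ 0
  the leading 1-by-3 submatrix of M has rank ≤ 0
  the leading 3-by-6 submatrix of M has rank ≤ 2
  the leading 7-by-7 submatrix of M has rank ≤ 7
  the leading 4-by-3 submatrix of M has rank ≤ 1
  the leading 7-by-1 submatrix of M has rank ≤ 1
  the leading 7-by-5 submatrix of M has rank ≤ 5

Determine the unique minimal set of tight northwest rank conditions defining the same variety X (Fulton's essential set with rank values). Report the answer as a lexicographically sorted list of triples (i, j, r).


The tightest implied rank at each (i,j), from the 19 conditions:

  R[1]: 0, 0, 0, 1, 1, 1, 1
  R[2]: 0, 0, 1, 2, 2, 2, 2
  R[3]: 0, 0, 1, 2, 2, 2, 3
  R[4]: 0, 0, 1, 2, 2, 3, 4
  R[5]: 0, 0, 1, 2, 3, 4, 5
  R[6]: 1, 1, 2, 3, 4, 5, 6
  R[7]: 1, 2, 3, 4, 5, 6, 7

reading off 1-entries of Δ²R: w = (4, 3, 7, 6, 5, 1, 2).

ℓ(w)=14; the 4 essential cells (i,j,r):

[(1, 3, 0), (3, 6, 2), (4, 5, 2), (5, 2, 0)]


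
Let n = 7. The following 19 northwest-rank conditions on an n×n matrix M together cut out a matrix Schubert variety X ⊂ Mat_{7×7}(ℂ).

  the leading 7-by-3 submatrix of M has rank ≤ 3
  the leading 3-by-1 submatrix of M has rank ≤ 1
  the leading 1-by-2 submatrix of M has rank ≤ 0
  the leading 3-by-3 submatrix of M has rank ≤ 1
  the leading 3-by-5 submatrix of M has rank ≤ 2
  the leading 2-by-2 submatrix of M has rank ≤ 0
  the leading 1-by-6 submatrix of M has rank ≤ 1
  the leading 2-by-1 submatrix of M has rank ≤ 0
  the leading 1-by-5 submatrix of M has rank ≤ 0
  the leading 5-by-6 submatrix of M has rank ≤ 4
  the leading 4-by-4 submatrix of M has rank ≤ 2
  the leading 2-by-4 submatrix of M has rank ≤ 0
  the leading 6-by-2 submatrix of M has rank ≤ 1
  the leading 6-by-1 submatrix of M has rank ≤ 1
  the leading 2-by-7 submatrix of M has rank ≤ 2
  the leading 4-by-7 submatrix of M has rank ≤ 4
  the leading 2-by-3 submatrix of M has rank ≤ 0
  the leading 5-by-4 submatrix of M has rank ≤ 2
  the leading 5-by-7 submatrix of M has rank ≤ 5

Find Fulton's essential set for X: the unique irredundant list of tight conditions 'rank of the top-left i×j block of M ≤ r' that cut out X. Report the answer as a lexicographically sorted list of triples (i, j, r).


Reconstructing r_w from the 19 given conditions:

  0 0 0 0 0 1 1
  0 0 0 0 1 2 2
  1 1 1 1 2 3 3
  1 1 2 2 3 4 4
  1 1 2 2 3 4 5
  1 1 2 3 4 5 6
  1 2 3 4 5 6 7

second differences of R give the permutation w = (6, 5, 1, 3, 7, 4, 2).

D(w) has 13 cells with 4 SE-corners; essential set:

[(1, 5, 0), (2, 4, 0), (5, 4, 2), (6, 2, 1)]


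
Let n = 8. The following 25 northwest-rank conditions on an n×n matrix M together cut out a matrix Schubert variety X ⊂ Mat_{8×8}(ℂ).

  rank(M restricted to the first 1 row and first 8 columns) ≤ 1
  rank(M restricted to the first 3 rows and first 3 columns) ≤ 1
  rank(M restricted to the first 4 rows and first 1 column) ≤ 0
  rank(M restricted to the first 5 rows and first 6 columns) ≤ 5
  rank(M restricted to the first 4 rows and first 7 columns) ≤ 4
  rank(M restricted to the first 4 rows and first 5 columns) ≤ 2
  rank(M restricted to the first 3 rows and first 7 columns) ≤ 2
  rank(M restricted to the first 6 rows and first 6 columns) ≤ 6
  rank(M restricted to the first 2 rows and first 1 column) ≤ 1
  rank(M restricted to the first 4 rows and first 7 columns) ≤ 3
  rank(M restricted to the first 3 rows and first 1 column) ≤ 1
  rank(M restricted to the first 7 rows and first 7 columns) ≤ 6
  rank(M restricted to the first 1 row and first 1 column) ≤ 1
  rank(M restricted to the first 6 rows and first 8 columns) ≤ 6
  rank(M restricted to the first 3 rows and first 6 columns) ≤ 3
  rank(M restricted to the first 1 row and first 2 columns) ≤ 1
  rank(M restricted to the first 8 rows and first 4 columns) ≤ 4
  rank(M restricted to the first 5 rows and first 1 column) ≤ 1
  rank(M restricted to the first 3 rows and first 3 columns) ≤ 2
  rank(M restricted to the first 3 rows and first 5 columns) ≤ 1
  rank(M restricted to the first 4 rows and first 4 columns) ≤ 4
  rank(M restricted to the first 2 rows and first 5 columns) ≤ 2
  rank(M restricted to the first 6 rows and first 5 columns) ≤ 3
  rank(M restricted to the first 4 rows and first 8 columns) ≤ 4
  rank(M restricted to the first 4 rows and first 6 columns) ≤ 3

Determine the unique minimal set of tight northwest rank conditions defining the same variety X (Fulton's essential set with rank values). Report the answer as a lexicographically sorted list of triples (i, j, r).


Recovering R(i,j) via the rank-extension bound from the 25 conditions:

  0 | 1 | 1 | 1 | 1 | 1 | 1 | 1
  0 | 1 | 1 | 1 | 1 | 2 | 2 | 2
  0 | 1 | 1 | 1 | 1 | 2 | 2 | 3
  0 | 1 | 2 | 2 | 2 | 3 | 3 | 4
  1 | 2 | 3 | 3 | 3 | 4 | 4 | 5
  1 | 2 | 3 | 3 | 3 | 4 | 5 | 6
  1 | 2 | 3 | 4 | 4 | 5 | 6 | 7
  1 | 2 | 3 | 4 | 5 | 6 | 7 | 8

second differences of R give the permutation w = (2, 6, 8, 3, 1, 7, 4, 5).

4 SE-corners of the 13-cell Rothe diagram give Ess(w):

[(3, 5, 1), (3, 7, 2), (4, 1, 0), (6, 5, 3)]


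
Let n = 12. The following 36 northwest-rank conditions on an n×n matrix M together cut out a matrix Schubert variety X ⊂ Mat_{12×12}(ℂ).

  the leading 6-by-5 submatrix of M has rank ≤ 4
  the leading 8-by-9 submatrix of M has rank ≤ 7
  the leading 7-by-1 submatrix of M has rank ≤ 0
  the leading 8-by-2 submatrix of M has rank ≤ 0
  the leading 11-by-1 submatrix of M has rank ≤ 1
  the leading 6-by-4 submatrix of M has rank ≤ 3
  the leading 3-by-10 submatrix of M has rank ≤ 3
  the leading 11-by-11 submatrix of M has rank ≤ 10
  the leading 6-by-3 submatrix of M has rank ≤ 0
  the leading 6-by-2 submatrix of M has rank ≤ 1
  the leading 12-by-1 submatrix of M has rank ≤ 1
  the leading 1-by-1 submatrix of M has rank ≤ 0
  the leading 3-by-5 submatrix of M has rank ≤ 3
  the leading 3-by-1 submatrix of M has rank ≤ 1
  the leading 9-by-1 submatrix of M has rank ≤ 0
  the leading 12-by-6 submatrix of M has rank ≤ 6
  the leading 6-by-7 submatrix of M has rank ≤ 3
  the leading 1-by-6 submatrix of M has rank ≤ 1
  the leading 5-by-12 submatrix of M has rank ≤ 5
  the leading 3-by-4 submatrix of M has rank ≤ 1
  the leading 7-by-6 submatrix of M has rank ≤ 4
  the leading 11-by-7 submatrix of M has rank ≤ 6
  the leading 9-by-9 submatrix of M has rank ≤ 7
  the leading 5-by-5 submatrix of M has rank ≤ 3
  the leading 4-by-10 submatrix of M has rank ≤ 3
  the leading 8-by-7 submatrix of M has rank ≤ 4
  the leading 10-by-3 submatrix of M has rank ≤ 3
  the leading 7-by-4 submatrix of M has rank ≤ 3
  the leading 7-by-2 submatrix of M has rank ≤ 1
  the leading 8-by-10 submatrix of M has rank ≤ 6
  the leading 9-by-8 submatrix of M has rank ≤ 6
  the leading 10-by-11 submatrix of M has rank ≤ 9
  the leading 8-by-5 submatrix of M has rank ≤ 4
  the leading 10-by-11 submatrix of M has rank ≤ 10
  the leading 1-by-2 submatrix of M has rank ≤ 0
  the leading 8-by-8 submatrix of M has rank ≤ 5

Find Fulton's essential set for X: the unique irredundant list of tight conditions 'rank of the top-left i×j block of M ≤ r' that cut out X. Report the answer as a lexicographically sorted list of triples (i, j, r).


Computing R[i][j] = min implied NW-rank bound (n=12, 36 conditions):

  row 1: 0  0  0  1  1  1  1  1  1  1  1  1
  row 2: 0  0  0  1  2  2  2  2  2  2  2  2
  row 3: 0  0  0  1  2  3  3  3  3  3  3  3
  row 4: 0  0  0  1  2  3  3  3  3  3  4  4
  row 5: 0  0  0  1  2  3  3  4  4  4  5  5
  row 6: 0  0  0  1  2  3  3  4  5  5  6  6
  row 7: 0  0  1  2  3  4  4  5  6  6  7  7
  row 8: 0  0  1  2  3  4  4  5  6  6  7  8
  row 9: 0  1  2  3  4  5  5  6  7  7  8  9
  row 10: 1  2  3  4  5  6  6  7  8  8  9  10
  row 11: 1  2  3  4  5  6  6  7  8  9  10  11
  row 12: 1  2  3  4  5  6  7  8  9  10  11  12

the unique w with this rank table is (4, 5, 6, 11, 8, 9, 3, 12, 2, 1, 10, 7).

D(w) has 32 cells with 8 SE-corners; essential set:

[(4, 10, 3), (6, 3, 0), (6, 7, 3), (8, 2, 0), (8, 7, 4), (8, 10, 6), (9, 1, 0), (11, 7, 6)]


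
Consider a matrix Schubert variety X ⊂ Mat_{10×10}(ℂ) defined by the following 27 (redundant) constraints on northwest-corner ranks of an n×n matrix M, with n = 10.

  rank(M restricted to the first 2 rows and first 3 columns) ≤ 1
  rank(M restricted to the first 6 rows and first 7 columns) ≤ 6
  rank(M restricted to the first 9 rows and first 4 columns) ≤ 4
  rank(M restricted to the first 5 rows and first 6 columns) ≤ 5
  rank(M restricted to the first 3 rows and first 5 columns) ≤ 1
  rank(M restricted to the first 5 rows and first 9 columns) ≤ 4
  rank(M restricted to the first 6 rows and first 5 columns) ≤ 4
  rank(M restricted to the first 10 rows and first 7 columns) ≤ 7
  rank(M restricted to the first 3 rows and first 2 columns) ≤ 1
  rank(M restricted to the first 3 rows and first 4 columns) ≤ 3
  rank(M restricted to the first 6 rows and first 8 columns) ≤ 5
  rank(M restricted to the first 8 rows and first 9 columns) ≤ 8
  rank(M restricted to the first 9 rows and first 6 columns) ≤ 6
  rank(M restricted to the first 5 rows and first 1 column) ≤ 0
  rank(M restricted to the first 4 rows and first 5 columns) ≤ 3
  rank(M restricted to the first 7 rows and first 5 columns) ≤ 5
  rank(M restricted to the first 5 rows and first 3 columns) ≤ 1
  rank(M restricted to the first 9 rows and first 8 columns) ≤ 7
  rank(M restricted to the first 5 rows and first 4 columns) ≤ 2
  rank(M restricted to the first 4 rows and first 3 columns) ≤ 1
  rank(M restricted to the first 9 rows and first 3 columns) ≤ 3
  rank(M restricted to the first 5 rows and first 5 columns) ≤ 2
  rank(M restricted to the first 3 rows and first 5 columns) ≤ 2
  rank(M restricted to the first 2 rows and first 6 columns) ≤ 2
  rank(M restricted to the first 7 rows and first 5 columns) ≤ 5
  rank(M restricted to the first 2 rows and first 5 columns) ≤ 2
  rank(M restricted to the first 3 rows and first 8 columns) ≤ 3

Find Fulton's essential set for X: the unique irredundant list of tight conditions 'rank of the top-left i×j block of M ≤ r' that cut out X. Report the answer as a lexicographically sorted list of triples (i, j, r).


Propagating the 27 rank bounds to every northwest block:

  0, 1, 1, 1, 1, 1, 1, 1, 1, 1
  0, 1, 1, 1, 1, 2, 2, 2, 2, 2
  0, 1, 1, 1, 1, 2, 3, 3, 3, 3
  0, 1, 1, 2, 2, 3, 4, 4, 4, 4
  0, 1, 1, 2, 2, 3, 4, 4, 4, 5
  1, 2, 2, 3, 3, 4, 5, 5, 5, 6
  1, 2, 3, 4, 4, 5, 6, 6, 6, 7
  1, 2, 3, 4, 5, 6, 7, 7, 7, 8
  1, 2, 3, 4, 5, 6, 7, 7, 8, 9
  1, 2, 3, 4, 5, 6, 7, 8, 9, 10

second differences of R give the permutation w = (2, 6, 7, 4, 10, 1, 3, 5, 9, 8).

ℓ(w)=17; the 6 essential cells (i,j,r):

[(3, 5, 1), (5, 1, 0), (5, 3, 1), (5, 5, 2), (5, 9, 4), (9, 8, 7)]


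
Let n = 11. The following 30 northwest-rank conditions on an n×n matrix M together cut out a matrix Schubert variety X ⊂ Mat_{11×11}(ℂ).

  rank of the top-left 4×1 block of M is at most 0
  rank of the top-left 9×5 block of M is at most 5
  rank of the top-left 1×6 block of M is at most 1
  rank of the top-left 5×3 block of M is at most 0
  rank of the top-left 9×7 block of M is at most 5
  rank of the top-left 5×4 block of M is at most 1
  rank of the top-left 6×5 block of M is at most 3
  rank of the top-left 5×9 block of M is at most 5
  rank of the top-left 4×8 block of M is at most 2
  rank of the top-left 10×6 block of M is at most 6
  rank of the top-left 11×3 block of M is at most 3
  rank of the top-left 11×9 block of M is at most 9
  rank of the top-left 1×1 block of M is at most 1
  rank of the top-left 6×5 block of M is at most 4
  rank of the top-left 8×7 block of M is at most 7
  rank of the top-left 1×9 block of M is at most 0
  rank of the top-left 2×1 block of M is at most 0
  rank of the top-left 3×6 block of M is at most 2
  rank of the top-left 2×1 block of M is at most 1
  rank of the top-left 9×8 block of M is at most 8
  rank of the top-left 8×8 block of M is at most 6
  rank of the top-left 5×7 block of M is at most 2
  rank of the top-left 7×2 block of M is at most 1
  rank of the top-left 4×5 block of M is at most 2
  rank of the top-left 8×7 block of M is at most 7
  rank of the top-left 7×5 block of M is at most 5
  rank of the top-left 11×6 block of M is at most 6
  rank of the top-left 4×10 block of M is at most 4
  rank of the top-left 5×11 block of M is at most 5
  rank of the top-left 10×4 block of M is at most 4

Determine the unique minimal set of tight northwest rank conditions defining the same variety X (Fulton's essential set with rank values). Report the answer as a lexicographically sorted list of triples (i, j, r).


Propagating the 30 rank bounds to every northwest block:

  R[1]: 0, 0, 0, 0, 0, 0, 0, 0, 0, 1, 1
  R[2]: 0, 0, 0, 1, 1, 1, 1, 1, 1, 2, 2
  R[3]: 0, 0, 0, 1, 2, 2, 2, 2, 2, 3, 3
  R[4]: 0, 0, 0, 1, 2, 2, 2, 2, 3, 4, 4
  R[5]: 0, 0, 0, 1, 2, 2, 2, 3, 4, 5, 5
  R[6]: 1, 1, 1, 2, 3, 3, 3, 4, 5, 6, 6
  R[7]: 1, 1, 2, 3, 4, 4, 4, 5, 6, 7, 7
  R[8]: 1, 2, 3, 4, 5, 5, 5, 6, 7, 8, 8
  R[9]: 1, 2, 3, 4, 5, 5, 5, 6, 7, 8, 9
  R[10]: 1, 2, 3, 4, 5, 6, 6, 7, 8, 9, 10
  R[11]: 1, 2, 3, 4, 5, 6, 7, 8, 9, 10, 11

hence w(1..11) = (10, 4, 5, 9, 8, 1, 3, 2, 11, 6, 7).

6 SE-corners of the 29-cell Rothe diagram give Ess(w):

[(1, 9, 0), (4, 8, 2), (5, 3, 0), (5, 7, 2), (7, 2, 1), (9, 7, 5)]


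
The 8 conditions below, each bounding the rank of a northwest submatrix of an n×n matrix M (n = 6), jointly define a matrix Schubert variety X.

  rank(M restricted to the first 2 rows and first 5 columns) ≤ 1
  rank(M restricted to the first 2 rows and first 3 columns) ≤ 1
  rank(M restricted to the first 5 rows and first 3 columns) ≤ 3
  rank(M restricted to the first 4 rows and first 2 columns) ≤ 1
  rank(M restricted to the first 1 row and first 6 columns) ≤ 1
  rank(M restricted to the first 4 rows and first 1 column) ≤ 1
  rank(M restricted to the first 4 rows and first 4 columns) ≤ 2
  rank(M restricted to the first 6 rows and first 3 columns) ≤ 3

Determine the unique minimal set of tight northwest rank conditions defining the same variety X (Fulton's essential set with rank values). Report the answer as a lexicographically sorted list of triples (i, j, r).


Computing R[i][j] = min implied NW-rank bound (n=6, 8 conditions):

  i=1: 1 1 1 1 1 1
  i=2: 1 1 1 1 1 2
  i=3: 1 1 2 2 2 3
  i=4: 1 1 2 2 3 4
  i=5: 1 2 3 3 4 5
  i=6: 1 2 3 4 5 6

so w = (1, 6, 3, 5, 2, 4).

|D(w)|=7, |Ess(w)|=3:

[(2, 5, 1), (4, 2, 1), (4, 4, 2)]


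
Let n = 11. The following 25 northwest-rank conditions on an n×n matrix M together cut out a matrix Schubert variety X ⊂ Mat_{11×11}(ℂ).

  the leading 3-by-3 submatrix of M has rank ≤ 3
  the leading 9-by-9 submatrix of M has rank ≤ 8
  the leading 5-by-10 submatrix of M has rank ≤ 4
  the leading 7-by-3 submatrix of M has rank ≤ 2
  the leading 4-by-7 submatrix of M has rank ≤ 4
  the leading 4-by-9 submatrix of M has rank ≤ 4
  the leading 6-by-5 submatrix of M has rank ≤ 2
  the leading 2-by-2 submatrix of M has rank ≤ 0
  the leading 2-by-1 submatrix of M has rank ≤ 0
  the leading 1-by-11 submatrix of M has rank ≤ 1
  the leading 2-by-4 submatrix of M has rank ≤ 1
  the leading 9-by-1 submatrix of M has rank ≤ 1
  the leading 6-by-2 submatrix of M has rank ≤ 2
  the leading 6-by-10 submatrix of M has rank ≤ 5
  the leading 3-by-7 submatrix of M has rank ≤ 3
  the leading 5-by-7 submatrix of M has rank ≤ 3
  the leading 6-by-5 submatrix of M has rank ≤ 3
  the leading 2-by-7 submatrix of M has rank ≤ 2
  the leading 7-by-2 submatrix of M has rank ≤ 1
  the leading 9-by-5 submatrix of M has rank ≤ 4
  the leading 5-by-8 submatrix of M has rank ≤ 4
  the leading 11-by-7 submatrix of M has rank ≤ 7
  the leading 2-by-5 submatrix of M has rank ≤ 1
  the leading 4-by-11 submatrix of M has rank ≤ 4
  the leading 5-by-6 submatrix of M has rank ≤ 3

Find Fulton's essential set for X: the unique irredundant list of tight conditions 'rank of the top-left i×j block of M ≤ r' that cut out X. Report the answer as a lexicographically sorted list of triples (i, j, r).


Propagating the 25 rank bounds to every northwest block:

  i=1: 0 0 1 1 1 1 1 1 1 1 1
  i=2: 0 0 1 1 1 2 2 2 2 2 2
  i=3: 1 1 2 2 2 3 3 3 3 3 3
  i=4: 1 1 2 2 2 3 3 4 4 4 4
  i=5: 1 1 2 2 2 3 3 4 4 4 5
  i=6: 1 1 2 2 2 3 4 5 5 5 6
  i=7: 1 1 2 3 3 4 5 6 6 6 7
  i=8: 1 2 3 4 4 5 6 7 7 7 8
  i=9: 1 2 3 4 4 5 6 7 8 8 9
  i=10: 1 2 3 4 5 6 7 8 9 9 10
  i=11: 1 2 3 4 5 6 7 8 9 10 11

so w = (3, 6, 1, 8, 11, 7, 4, 2, 9, 5, 10).

Fulton essential set (7 of the 21 Rothe cells):

[(2, 2, 0), (2, 5, 1), (5, 7, 3), (5, 10, 4), (6, 5, 2), (7, 2, 1), (9, 5, 4)]


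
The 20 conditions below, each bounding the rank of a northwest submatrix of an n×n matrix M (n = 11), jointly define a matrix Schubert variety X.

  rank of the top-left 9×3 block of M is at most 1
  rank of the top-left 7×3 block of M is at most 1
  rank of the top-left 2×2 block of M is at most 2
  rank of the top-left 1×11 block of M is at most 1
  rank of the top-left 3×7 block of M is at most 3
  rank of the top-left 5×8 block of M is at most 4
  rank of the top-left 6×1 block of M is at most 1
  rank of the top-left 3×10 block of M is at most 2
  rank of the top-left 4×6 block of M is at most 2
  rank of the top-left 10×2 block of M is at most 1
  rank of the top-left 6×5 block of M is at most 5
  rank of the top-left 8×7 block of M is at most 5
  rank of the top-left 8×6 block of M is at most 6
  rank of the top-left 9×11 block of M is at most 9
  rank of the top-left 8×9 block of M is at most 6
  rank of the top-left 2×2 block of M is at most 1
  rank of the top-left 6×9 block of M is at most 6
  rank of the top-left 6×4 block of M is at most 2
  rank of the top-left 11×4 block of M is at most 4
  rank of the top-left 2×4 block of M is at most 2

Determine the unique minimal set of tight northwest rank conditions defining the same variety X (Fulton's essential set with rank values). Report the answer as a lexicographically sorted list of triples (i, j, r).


Reconstructing r_w from the 20 given conditions:

  row 1: 1, 1, 1, 1, 1, 1, 1, 1, 1, 1, 1
  row 2: 1, 1, 1, 2, 2, 2, 2, 2, 2, 2, 2
  row 3: 1, 1, 1, 2, 2, 2, 2, 2, 2, 2, 3
  row 4: 1, 1, 1, 2, 2, 2, 3, 3, 3, 3, 4
  row 5: 1, 1, 1, 2, 3, 3, 4, 4, 4, 4, 5
  row 6: 1, 1, 1, 2, 3, 4, 5, 5, 5, 5, 6
  row 7: 1, 1, 1, 2, 3, 4, 5, 6, 6, 6, 7
  row 8: 1, 1, 1, 2, 3, 4, 5, 6, 6, 7, 8
  row 9: 1, 1, 1, 2, 3, 4, 5, 6, 7, 8, 9
  row 10: 1, 1, 2, 3, 4, 5, 6, 7, 8, 9, 10
  row 11: 1, 2, 3, 4, 5, 6, 7, 8, 9, 10, 11

reading off 1-entries of Δ²R: w = (1, 4, 11, 7, 5, 6, 8, 10, 9, 3, 2).

Fulton essential set (5 of the 26 Rothe cells):

[(3, 10, 2), (4, 6, 2), (8, 9, 6), (9, 3, 1), (10, 2, 1)]


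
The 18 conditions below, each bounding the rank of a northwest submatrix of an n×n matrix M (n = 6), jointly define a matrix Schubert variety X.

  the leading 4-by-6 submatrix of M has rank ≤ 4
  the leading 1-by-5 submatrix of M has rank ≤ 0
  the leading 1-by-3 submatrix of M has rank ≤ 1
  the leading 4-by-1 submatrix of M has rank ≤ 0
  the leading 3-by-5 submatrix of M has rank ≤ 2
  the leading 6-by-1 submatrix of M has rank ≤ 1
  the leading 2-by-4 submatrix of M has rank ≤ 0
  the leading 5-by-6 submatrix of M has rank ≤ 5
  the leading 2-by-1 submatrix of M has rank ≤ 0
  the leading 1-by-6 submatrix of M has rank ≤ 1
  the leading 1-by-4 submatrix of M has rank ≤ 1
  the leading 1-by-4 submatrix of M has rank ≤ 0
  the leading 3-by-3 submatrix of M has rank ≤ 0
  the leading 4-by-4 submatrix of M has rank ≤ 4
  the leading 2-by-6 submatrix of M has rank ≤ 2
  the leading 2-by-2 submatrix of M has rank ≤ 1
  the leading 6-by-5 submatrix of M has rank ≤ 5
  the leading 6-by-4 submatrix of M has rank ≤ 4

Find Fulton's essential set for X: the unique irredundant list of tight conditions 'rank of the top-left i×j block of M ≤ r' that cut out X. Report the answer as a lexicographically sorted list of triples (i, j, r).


Propagating the 18 rank bounds to every northwest block:

  R[1]: 0 0 0 0 0 1
  R[2]: 0 0 0 0 1 2
  R[3]: 0 0 0 1 2 3
  R[4]: 0 1 1 2 3 4
  R[5]: 1 2 2 3 4 5
  R[6]: 1 2 3 4 5 6

so w = (6, 5, 4, 2, 1, 3).

|D(w)|=13, |Ess(w)|=4:

[(1, 5, 0), (2, 4, 0), (3, 3, 0), (4, 1, 0)]


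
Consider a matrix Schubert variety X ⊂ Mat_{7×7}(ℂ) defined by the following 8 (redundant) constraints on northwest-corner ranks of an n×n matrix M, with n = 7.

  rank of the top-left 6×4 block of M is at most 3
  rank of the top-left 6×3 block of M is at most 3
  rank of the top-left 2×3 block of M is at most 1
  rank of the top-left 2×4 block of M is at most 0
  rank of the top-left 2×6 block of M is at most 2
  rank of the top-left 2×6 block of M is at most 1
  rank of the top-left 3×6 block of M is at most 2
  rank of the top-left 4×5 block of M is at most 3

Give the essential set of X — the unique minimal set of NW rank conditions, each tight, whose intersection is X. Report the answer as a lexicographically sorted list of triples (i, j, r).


The tightest implied rank at each (i,j), from the 8 conditions:

  R[1]: 0, 0, 0, 0, 1, 1, 1
  R[2]: 0, 0, 0, 0, 1, 1, 2
  R[3]: 1, 1, 1, 1, 2, 2, 3
  R[4]: 1, 2, 2, 2, 3, 3, 4
  R[5]: 1, 2, 3, 3, 4, 4, 5
  R[6]: 1, 2, 3, 3, 4, 5, 6
  R[7]: 1, 2, 3, 4, 5, 6, 7

reading off 1-entries of Δ²R: w = (5, 7, 1, 2, 3, 6, 4).

D(w) has 10 cells with 3 SE-corners; essential set:

[(2, 4, 0), (2, 6, 1), (6, 4, 3)]


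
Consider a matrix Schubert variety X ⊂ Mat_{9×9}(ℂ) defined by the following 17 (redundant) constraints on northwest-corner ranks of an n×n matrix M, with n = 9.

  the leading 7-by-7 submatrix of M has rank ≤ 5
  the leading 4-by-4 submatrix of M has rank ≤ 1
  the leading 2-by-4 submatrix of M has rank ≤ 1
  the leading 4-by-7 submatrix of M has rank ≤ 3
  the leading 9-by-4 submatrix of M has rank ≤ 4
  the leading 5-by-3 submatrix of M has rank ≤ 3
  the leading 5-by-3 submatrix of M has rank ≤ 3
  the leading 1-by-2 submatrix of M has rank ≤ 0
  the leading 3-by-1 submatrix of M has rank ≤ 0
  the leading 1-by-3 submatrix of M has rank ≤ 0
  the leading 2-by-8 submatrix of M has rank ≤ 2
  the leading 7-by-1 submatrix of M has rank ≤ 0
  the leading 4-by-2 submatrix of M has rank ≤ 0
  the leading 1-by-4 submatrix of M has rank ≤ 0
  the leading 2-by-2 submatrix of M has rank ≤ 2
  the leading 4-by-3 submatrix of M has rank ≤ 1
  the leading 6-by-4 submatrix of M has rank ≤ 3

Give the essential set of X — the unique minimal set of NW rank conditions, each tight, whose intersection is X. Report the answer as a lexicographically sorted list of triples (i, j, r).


Recovering R(i,j) via the rank-extension bound from the 17 conditions:

  0, 0, 0, 0, 1, 1, 1, 1, 1
  0, 0, 1, 1, 2, 2, 2, 2, 2
  0, 0, 1, 1, 2, 3, 3, 3, 3
  0, 0, 1, 1, 2, 3, 3, 4, 4
  0, 1, 2, 2, 3, 4, 4, 5, 5
  0, 1, 2, 3, 4, 5, 5, 6, 6
  0, 1, 2, 3, 4, 5, 5, 6, 7
  1, 2, 3, 4, 5, 6, 6, 7, 8
  1, 2, 3, 4, 5, 6, 7, 8, 9

hence w(1..9) = (5, 3, 6, 8, 2, 4, 9, 1, 7).

Fulton essential set (6 of the 17 Rothe cells):

[(1, 4, 0), (4, 2, 0), (4, 4, 1), (4, 7, 3), (7, 1, 0), (7, 7, 5)]


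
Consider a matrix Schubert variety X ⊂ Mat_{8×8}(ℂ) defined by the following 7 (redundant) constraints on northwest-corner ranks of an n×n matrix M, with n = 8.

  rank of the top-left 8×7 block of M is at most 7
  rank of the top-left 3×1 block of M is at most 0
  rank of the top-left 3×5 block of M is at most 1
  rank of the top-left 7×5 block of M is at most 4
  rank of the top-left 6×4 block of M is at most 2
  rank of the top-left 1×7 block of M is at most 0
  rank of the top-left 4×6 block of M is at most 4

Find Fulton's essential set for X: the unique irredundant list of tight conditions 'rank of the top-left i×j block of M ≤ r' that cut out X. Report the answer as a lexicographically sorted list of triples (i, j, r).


Propagating the 7 rank bounds to every northwest block:

  i=1: 0, 0, 0, 0, 0, 0, 0, 1
  i=2: 0, 1, 1, 1, 1, 1, 1, 2
  i=3: 0, 1, 1, 1, 1, 2, 2, 3
  i=4: 1, 2, 2, 2, 2, 3, 3, 4
  i=5: 1, 2, 2, 2, 3, 4, 4, 5
  i=6: 1, 2, 2, 2, 3, 4, 5, 6
  i=7: 1, 2, 3, 3, 4, 5, 6, 7
  i=8: 1, 2, 3, 4, 5, 6, 7, 8

hence w(1..8) = (8, 2, 6, 1, 5, 7, 3, 4).

D(w) has 16 cells with 4 SE-corners; essential set:

[(1, 7, 0), (3, 1, 0), (3, 5, 1), (6, 4, 2)]


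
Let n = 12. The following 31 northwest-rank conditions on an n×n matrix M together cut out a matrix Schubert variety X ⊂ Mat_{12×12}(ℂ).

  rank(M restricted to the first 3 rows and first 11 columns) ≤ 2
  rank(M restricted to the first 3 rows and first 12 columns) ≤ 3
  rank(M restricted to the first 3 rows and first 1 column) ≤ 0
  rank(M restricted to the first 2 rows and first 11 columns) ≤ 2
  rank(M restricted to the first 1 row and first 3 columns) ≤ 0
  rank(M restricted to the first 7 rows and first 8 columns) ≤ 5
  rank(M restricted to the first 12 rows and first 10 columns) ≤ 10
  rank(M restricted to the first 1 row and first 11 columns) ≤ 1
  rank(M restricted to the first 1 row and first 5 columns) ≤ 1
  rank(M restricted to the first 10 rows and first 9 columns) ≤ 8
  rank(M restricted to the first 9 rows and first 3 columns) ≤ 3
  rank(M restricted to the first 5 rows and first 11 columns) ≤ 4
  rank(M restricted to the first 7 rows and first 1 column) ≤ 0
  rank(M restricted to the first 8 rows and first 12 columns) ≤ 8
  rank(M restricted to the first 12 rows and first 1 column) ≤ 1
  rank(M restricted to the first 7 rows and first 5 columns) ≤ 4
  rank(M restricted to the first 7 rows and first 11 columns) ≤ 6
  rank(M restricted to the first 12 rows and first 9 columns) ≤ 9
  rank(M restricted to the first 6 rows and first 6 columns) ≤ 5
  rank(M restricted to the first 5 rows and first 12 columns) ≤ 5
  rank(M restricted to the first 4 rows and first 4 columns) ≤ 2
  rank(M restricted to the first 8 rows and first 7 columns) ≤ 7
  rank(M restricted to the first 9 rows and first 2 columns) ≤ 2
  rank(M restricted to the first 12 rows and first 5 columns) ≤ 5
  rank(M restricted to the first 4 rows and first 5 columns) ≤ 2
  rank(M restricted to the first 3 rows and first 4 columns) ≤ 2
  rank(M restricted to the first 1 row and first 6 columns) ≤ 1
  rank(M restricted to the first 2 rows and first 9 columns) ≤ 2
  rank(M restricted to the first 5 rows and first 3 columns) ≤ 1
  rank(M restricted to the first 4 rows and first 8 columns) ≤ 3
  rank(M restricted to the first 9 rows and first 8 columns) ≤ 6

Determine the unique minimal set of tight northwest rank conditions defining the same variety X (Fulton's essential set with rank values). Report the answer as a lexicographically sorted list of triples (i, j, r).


Propagating the 31 rank bounds to every northwest block:

  0  0  0  1  1  1  1  1  1  1  1  1
  0  1  1  2  2  2  2  2  2  2  2  2
  0  1  1  2  2  2  2  2  2  2  2  3
  0  1  1  2  2  3  3  3  3  3  3  4
  0  1  1  2  3  4  4  4  4  4  4  5
  0  1  2  3  4  5  5  5  5  5  5  6
  0  1  2  3  4  5  5  5  6  6  6  7
  1  2  3  4  5  6  6  6  7  7  7  8
  1  2  3  4  5  6  6  6  7  8  8  9
  1  2  3  4  5  6  7  7  8  9  9  10
  1  2  3  4  5  6  7  8  9  10  10  11
  1  2  3  4  5  6  7  8  9  10  11  12

hence w(1..12) = (4, 2, 12, 6, 5, 3, 9, 1, 10, 7, 8, 11).

Rothe diagram D(w) (24 cells), 7 SE-corners (essential conditions):

[(1, 3, 0), (3, 11, 2), (4, 5, 2), (5, 3, 1), (7, 1, 0), (7, 8, 5), (9, 8, 6)]


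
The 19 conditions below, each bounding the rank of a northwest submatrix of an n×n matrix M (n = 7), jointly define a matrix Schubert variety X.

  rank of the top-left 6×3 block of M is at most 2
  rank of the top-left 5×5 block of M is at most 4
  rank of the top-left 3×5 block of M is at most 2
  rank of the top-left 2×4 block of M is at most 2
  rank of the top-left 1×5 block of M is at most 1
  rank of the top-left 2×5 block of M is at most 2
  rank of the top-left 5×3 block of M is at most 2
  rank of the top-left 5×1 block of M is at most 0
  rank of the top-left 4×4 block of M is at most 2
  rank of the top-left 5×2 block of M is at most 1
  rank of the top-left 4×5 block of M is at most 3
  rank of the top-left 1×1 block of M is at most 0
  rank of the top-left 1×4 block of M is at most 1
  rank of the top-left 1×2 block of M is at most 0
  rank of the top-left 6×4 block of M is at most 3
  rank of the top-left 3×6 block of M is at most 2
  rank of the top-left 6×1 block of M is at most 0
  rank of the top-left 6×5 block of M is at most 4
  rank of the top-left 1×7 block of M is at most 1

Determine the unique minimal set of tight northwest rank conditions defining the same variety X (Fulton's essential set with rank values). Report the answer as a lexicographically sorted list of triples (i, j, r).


The tightest implied rank at each (i,j), from the 19 conditions:

  R[1]: 0 0 1 1 1 1 1
  R[2]: 0 1 2 2 2 2 2
  R[3]: 0 1 2 2 2 2 3
  R[4]: 0 1 2 2 3 3 4
  R[5]: 0 1 2 3 4 4 5
  R[6]: 0 1 2 3 4 5 6
  R[7]: 1 2 3 4 5 6 7

giving w = (3, 2, 7, 5, 4, 6, 1) via Δ²R.

Fulton essential set (4 of the 11 Rothe cells):

[(1, 2, 0), (3, 6, 2), (4, 4, 2), (6, 1, 0)]


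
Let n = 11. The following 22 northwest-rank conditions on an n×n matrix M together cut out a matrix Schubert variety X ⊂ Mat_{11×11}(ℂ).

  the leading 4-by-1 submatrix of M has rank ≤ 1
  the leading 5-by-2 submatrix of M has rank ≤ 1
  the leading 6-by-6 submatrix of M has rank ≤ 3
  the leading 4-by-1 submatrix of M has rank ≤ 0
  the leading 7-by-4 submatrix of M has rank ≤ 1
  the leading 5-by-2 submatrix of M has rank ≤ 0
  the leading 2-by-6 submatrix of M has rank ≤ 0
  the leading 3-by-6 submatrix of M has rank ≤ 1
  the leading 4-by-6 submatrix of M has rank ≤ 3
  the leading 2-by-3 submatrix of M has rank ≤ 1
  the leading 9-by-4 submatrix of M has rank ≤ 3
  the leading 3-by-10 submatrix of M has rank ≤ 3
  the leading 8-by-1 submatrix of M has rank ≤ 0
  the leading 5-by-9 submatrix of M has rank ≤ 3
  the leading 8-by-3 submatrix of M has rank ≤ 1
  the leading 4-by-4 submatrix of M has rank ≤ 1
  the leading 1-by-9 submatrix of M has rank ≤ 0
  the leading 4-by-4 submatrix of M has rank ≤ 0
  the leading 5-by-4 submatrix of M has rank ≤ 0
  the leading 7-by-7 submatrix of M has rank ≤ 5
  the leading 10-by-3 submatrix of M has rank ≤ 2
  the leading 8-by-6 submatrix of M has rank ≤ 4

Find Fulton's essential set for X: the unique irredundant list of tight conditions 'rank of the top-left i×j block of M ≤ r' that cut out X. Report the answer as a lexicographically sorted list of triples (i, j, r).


The tightest implied rank at each (i,j), from the 22 conditions:

  R[1]: 0 | 0 | 0 | 0 | 0 | 0 | 0 | 0 | 0 | 1 | 1
  R[2]: 0 | 0 | 0 | 0 | 0 | 0 | 1 | 1 | 1 | 2 | 2
  R[3]: 0 | 0 | 0 | 0 | 1 | 1 | 2 | 2 | 2 | 3 | 3
  R[4]: 0 | 0 | 0 | 0 | 1 | 2 | 3 | 3 | 3 | 4 | 4
  R[5]: 0 | 0 | 0 | 0 | 1 | 2 | 3 | 3 | 3 | 4 | 5
  R[6]: 0 | 1 | 1 | 1 | 2 | 3 | 4 | 4 | 4 | 5 | 6
  R[7]: 0 | 1 | 1 | 1 | 2 | 3 | 4 | 5 | 5 | 6 | 7
  R[8]: 0 | 1 | 1 | 2 | 3 | 4 | 5 | 6 | 6 | 7 | 8
  R[9]: 1 | 2 | 2 | 3 | 4 | 5 | 6 | 7 | 7 | 8 | 9
  R[10]: 1 | 2 | 2 | 3 | 4 | 5 | 6 | 7 | 8 | 9 | 10
  R[11]: 1 | 2 | 3 | 4 | 5 | 6 | 7 | 8 | 9 | 10 | 11

reading off 1-entries of Δ²R: w = (10, 7, 5, 6, 11, 2, 8, 4, 1, 9, 3).

8 SE-corners of the 36-cell Rothe diagram give Ess(w):

[(1, 9, 0), (2, 6, 0), (5, 4, 0), (5, 9, 3), (7, 4, 1), (8, 1, 0), (8, 3, 1), (10, 3, 2)]


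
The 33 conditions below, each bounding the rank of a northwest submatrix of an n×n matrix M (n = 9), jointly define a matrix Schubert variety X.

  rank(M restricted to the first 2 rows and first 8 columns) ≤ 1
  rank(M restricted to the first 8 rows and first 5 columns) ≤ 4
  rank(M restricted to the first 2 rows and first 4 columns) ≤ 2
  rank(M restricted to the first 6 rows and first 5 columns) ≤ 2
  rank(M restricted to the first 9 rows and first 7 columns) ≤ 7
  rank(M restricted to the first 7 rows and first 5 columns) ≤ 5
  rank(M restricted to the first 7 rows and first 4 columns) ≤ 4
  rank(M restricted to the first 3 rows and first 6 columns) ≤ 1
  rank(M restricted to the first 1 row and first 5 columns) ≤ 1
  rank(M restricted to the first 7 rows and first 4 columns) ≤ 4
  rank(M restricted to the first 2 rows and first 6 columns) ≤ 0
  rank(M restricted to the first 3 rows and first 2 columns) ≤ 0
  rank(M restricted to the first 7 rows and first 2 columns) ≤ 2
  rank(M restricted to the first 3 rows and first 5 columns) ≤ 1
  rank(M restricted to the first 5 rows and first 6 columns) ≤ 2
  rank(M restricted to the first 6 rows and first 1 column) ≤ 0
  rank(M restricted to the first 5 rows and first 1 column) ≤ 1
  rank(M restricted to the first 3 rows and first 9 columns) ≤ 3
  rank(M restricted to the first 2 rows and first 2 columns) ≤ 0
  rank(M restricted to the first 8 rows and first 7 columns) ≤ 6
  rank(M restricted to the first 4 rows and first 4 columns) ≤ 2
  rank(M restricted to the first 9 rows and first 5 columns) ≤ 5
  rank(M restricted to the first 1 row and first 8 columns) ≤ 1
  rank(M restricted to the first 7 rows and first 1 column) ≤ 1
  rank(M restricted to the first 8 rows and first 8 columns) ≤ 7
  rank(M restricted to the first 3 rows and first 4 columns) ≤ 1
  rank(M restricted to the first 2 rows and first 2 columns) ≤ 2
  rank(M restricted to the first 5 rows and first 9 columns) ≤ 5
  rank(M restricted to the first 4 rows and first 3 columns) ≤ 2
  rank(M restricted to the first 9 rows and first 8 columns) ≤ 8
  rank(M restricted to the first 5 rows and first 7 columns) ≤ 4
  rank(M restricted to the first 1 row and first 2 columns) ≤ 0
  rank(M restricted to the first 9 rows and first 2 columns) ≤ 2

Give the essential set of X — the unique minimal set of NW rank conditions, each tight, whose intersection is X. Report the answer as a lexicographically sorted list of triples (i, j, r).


The tightest implied rank at each (i,j), from the 33 conditions:

  row 1: 0 | 0 | 0 | 0 | 0 | 0 | 1 | 1 | 1
  row 2: 0 | 0 | 0 | 0 | 0 | 0 | 1 | 1 | 2
  row 3: 0 | 0 | 1 | 1 | 1 | 1 | 2 | 2 | 3
  row 4: 0 | 1 | 2 | 2 | 2 | 2 | 3 | 3 | 4
  row 5: 0 | 1 | 2 | 2 | 2 | 2 | 3 | 4 | 5
  row 6: 0 | 1 | 2 | 2 | 2 | 3 | 4 | 5 | 6
  row 7: 1 | 2 | 3 | 3 | 3 | 4 | 5 | 6 | 7
  row 8: 1 | 2 | 3 | 4 | 4 | 5 | 6 | 7 | 8
  row 9: 1 | 2 | 3 | 4 | 5 | 6 | 7 | 8 | 9

giving w = (7, 9, 3, 2, 8, 6, 1, 4, 5) via Δ²R.

|D(w)|=23, |Ess(w)|=6:

[(2, 6, 0), (2, 8, 1), (3, 2, 0), (5, 6, 2), (6, 1, 0), (6, 5, 2)]


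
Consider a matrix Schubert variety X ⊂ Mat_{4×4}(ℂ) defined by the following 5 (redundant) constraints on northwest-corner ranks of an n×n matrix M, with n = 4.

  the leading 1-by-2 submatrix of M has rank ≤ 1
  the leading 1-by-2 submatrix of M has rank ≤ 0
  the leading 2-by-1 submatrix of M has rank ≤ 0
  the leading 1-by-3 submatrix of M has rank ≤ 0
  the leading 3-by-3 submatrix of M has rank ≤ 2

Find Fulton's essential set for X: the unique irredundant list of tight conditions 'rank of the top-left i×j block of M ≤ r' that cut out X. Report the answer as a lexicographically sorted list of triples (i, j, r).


Rank table r_w(4×4) implied by the 5 constraints:

  row 1: 0  0  0  1
  row 2: 0  1  1  2
  row 3: 1  2  2  3
  row 4: 1  2  3  4

so w = (4, 2, 1, 3).

Fulton essential set (2 of the 4 Rothe cells):

[(1, 3, 0), (2, 1, 0)]


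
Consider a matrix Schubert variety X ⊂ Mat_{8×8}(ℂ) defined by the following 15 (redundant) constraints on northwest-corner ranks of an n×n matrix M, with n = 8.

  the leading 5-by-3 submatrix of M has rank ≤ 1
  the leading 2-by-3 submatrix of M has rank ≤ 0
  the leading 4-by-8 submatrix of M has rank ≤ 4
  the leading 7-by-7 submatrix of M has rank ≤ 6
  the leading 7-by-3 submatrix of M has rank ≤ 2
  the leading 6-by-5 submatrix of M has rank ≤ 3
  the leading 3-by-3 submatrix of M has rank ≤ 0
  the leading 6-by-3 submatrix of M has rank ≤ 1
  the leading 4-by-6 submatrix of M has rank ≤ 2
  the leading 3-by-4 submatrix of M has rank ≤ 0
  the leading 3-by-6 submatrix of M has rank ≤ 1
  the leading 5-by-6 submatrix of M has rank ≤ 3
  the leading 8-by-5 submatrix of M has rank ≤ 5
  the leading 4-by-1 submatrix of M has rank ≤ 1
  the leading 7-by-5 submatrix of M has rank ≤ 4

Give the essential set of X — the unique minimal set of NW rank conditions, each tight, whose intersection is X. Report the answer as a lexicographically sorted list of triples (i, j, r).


Reconstructing r_w from the 15 given conditions:

  0  0  0  0  1  1  1  1
  0  0  0  0  1  1  2  2
  0  0  0  0  1  1  2  3
  1  1  1  1  2  2  3  4
  1  1  1  2  3  3  4  5
  1  1  1  2  3  4  5  6
  1  2  2  3  4  5  6  7
  1  2  3  4  5  6  7  8

hence w(1..8) = (5, 7, 8, 1, 4, 6, 2, 3).

Fulton essential set (3 of the 18 Rothe cells):

[(3, 4, 0), (3, 6, 1), (6, 3, 1)]


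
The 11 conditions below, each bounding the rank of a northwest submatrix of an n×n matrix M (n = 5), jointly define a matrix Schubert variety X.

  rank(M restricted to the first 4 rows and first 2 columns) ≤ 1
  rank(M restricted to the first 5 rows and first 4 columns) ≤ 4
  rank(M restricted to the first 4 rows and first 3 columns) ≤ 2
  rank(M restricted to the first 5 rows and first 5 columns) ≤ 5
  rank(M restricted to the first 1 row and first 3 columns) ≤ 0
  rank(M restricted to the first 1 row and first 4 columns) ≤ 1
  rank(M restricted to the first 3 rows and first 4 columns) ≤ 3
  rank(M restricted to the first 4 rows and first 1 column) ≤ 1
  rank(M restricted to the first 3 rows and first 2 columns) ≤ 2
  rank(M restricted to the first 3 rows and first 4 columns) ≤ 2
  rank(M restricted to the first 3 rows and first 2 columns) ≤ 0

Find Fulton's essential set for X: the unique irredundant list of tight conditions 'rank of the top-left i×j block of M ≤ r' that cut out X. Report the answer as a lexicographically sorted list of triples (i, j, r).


Reconstructing r_w from the 11 given conditions:

  0  0  0  1  1
  0  0  1  2  2
  0  0  1  2  3
  1  1  2  3  4
  1  2  3  4  5

so w = (4, 3, 5, 1, 2).

|D(w)|=7, |Ess(w)|=2:

[(1, 3, 0), (3, 2, 0)]
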